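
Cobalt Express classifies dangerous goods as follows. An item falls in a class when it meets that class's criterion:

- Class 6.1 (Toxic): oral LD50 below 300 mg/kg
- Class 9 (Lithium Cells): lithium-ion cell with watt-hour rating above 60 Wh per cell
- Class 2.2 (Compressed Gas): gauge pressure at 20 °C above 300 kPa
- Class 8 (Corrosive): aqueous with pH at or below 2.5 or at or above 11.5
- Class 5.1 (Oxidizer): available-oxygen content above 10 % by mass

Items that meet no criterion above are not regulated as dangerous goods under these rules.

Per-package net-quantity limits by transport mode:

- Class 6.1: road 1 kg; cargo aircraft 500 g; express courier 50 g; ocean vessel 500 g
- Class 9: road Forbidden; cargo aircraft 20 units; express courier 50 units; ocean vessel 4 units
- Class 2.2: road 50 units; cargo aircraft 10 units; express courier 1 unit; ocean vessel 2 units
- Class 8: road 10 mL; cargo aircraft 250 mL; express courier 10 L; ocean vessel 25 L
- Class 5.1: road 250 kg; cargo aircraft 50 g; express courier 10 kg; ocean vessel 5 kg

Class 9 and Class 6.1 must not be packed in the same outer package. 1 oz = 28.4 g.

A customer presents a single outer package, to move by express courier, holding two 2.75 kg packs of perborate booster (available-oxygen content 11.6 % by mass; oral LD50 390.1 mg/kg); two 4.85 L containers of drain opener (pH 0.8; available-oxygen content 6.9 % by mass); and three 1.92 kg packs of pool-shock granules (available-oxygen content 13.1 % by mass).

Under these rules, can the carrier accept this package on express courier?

Available-oxygen content 11.6 % by mass meets the Class 5.1 criterion (Oxidizer), so the perborate booster is Class 5.1.
pH 0.8 meets the Class 8 criterion (Corrosive), so the drain opener is Class 8.
The pool-shock granules have available-oxygen content 13.1 % by mass, which is > 10 % by mass, so they are Class 5.1 (Oxidizer).
Total Class 5.1: (two 2.75 kg packs = 5.5 kg) + (three 1.92 kg packs = 5.76 kg) = 11.26 kg.
That exceeds the Class 5.1 express courier limit of 10 kg.
Class 8 quantity: two 4.85 L containers = 9.7 L.
That is within the Class 8 express courier limit of 10 L.
The segregation rule (Class 9 with Class 6.1) does not apply to Class 5.1 with Class 8.

No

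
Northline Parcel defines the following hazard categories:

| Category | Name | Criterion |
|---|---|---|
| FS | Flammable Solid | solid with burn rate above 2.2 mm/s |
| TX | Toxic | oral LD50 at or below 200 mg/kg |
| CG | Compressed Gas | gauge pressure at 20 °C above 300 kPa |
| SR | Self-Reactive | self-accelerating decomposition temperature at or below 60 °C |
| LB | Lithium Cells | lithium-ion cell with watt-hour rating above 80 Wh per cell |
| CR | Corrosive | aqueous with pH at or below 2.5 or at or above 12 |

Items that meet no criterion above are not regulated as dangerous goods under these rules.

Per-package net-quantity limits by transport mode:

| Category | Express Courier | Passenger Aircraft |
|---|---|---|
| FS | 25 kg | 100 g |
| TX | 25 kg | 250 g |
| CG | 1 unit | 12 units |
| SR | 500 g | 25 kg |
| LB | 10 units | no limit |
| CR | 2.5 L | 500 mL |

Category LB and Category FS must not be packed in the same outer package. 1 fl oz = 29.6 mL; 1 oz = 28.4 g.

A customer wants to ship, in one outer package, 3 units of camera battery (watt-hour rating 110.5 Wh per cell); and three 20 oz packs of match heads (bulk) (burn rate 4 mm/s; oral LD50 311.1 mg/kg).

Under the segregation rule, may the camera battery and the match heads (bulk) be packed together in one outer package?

No

The camera battery has watt-hour rating 110.5 Wh per cell, which is > 80 Wh per cell, so it is Category LB (Lithium Cells).
The match heads (bulk) have burn rate 4 mm/s, which is > 2.2 mm/s, so they are Category FS (Flammable Solid).
Category LB and Category FS may not share an outer package.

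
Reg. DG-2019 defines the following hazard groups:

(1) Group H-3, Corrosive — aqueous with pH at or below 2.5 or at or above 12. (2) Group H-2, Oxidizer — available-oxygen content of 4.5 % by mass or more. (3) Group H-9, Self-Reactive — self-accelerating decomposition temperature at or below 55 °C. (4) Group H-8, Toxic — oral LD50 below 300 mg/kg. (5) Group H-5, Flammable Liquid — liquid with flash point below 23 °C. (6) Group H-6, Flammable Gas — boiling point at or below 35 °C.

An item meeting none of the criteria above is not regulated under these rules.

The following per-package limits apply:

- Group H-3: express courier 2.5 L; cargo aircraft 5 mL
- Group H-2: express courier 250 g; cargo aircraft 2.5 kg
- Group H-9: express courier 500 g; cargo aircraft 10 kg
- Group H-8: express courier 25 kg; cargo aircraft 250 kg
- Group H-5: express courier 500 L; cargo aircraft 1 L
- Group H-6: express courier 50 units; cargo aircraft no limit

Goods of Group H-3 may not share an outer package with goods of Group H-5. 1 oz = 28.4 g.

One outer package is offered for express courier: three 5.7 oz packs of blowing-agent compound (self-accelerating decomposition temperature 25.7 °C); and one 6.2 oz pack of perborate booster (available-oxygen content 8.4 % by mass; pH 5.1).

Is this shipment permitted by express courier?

The blowing-agent compound has self-accelerating decomposition temperature 25.7 °C, which is ≤ 55 °C, so it is Group H-9 (Self-Reactive).
Perborate booster: available-oxygen content 8.4 % by mass ≥ 4.5 % by mass → Group H-2 (Oxidizer).
Group H-2 quantity: one 6.2 oz pack = 176.08 g.
176.08 g ≤ 250 g (express courier limit, Group H-2) — within limit.
Group H-9 quantity: three 5.7 oz packs = 485.64 g.
That is within the Group H-9 express courier limit of 500 g.
The segregation rule (Group H-3 with Group H-5) does not apply to Group H-2 with Group H-9.
Every hazard group is within its express courier limit and no segregation rule is violated.

Yes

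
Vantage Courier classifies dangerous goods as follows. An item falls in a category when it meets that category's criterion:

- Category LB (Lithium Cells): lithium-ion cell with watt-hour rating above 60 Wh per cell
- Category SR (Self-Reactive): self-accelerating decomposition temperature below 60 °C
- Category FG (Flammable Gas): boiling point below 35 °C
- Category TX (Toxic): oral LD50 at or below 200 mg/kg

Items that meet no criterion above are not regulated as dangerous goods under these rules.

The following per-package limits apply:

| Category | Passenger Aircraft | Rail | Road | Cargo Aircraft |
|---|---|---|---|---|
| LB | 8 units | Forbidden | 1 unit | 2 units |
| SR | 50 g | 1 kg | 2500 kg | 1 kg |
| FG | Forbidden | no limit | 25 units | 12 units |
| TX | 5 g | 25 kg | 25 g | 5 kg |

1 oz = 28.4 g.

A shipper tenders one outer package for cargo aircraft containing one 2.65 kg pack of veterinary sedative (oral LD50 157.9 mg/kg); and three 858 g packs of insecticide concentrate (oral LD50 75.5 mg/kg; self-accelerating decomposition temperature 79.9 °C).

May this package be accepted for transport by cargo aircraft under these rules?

With oral LD50 157.9 mg/kg (≤ 200 mg/kg), the veterinary sedative falls in Category TX.
With oral LD50 75.5 mg/kg (≤ 200 mg/kg), the insecticide concentrate falls in Category TX.
Total Category TX: 2.65 kg + (three 858 g packs = 2.574 kg) = 5.224 kg.
That exceeds the Category TX cargo aircraft limit of 5 kg.

No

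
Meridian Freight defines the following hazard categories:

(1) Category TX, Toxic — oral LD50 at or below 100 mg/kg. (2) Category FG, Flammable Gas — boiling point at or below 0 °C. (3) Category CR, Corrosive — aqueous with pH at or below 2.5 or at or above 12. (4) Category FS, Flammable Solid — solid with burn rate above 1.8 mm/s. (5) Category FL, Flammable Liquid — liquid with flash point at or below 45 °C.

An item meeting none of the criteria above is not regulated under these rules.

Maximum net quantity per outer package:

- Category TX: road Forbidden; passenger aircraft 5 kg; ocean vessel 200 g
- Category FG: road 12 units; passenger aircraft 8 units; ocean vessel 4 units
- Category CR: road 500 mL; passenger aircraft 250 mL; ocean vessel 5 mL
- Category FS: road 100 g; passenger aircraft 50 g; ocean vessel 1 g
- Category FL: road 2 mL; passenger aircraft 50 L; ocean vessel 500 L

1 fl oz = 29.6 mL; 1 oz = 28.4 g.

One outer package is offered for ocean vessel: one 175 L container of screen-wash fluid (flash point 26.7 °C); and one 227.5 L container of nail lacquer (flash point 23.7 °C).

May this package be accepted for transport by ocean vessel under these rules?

With flash point 26.7 °C (≤ 45 °C), the screen-wash fluid falls in Category FL.
Nail lacquer: flash point 23.7 °C ≤ 45 °C → Category FL (Flammable Liquid).
Total Category FL: 175 L + 227.5 L = 402.5 L.
402.5 L ≤ 500 L (ocean vessel limit, Category FL) — within limit.

Yes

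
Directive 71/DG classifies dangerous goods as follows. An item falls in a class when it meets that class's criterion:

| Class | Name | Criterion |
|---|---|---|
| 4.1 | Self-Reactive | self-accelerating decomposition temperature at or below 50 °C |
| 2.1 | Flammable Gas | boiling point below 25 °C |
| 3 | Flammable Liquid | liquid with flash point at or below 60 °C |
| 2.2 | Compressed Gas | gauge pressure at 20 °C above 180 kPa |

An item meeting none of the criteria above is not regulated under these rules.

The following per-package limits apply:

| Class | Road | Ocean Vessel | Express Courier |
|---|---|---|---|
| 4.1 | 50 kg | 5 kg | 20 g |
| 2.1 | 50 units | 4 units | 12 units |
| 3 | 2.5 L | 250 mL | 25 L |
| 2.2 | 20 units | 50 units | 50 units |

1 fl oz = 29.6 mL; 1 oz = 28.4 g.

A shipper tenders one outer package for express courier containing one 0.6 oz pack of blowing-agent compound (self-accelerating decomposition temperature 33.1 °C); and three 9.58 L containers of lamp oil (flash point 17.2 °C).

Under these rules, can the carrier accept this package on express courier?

No

Blowing-agent compound: self-accelerating decomposition temperature 33.1 °C ≤ 50 °C → Class 4.1 (Self-Reactive).
Flash point 17.2 °C meets the Class 3 criterion (Flammable Liquid), so the lamp oil is Class 3.
Class 4.1 quantity: one 0.6 oz pack = 17.04 g.
That is within the Class 4.1 express courier limit of 20 g.
Class 3 quantity: three 9.58 L containers = 28.74 L.
28.74 L > 25 L (express courier limit, Class 3) — over the limit.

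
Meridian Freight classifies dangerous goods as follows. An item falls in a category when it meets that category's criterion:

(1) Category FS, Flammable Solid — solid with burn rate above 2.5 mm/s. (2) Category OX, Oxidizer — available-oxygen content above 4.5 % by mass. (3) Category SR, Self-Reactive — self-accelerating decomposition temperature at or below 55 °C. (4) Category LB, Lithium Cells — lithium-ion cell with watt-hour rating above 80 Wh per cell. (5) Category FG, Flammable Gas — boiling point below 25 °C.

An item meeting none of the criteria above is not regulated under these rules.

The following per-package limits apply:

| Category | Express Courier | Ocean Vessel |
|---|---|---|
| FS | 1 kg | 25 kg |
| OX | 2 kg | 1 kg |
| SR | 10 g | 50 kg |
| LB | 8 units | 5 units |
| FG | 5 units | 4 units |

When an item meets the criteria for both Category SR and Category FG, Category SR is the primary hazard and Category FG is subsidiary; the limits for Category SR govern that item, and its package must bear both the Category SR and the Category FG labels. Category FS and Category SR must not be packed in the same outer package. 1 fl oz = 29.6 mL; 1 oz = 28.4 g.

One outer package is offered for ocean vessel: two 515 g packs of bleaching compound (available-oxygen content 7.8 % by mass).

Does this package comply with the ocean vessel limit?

The bleaching compound has available-oxygen content 7.8 % by mass, which is > 4.5 % by mass, so it is Category OX (Oxidizer).
Category OX quantity: two 515 g packs = 1.03 kg.
1.03 kg exceeds the ocean vessel limit of 1 kg for Category OX.

No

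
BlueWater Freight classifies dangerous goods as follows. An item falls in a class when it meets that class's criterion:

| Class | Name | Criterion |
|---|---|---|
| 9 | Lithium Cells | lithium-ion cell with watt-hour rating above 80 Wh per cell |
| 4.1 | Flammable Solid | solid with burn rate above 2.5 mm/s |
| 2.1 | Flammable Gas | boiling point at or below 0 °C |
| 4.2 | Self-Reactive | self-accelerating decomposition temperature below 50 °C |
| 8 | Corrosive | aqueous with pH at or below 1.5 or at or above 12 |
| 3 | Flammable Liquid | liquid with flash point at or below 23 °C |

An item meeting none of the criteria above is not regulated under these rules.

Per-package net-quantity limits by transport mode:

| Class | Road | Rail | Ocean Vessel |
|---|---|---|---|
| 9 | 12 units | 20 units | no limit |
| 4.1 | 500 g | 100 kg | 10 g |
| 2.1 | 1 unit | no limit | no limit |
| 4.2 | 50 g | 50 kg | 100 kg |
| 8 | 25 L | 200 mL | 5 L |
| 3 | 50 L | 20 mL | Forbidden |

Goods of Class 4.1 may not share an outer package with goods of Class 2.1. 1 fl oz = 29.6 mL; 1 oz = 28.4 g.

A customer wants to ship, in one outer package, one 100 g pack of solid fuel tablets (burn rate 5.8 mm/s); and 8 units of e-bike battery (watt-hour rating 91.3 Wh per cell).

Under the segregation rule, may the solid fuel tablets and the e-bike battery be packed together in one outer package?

Yes

With burn rate 5.8 mm/s (> 2.5 mm/s), the solid fuel tablets fall in Class 4.1.
With watt-hour rating 91.3 Wh per cell (> 80 Wh per cell), the e-bike battery falls in Class 9.
No segregation rule bars Class 4.1 with Class 9.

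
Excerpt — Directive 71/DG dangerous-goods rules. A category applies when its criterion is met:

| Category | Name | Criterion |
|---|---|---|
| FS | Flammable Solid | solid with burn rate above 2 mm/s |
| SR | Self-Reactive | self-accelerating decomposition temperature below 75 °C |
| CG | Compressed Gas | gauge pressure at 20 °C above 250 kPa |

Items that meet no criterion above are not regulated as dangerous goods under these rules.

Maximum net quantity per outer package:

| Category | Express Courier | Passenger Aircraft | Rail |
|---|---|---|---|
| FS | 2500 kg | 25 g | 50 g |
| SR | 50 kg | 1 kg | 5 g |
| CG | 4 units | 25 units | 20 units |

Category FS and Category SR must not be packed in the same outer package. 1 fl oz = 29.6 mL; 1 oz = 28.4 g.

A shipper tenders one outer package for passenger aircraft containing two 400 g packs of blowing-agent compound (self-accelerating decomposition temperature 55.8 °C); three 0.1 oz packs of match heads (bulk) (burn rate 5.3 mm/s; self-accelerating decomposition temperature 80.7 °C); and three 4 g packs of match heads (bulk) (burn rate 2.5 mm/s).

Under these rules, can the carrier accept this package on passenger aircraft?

No

With self-accelerating decomposition temperature 55.8 °C (< 75 °C), the blowing-agent compound falls in Category SR.
With burn rate 5.3 mm/s (> 2 mm/s), the match heads (bulk) fall in Category FS.
The match heads (bulk) have burn rate 2.5 mm/s, which is > 2 mm/s, so they are Category FS (Flammable Solid).
Total Category FS: (three 0.1 oz packs = 8.52 g) + (three 4 g packs = 12 g) = 20.52 g.
20.52 g is within the passenger aircraft limit of 25 g for Category FS.
Category SR quantity: two 400 g packs = 800 g.
800 g ≤ 1 kg (passenger aircraft limit, Category SR) — within limit.
Category FS and Category SR may not share an outer package.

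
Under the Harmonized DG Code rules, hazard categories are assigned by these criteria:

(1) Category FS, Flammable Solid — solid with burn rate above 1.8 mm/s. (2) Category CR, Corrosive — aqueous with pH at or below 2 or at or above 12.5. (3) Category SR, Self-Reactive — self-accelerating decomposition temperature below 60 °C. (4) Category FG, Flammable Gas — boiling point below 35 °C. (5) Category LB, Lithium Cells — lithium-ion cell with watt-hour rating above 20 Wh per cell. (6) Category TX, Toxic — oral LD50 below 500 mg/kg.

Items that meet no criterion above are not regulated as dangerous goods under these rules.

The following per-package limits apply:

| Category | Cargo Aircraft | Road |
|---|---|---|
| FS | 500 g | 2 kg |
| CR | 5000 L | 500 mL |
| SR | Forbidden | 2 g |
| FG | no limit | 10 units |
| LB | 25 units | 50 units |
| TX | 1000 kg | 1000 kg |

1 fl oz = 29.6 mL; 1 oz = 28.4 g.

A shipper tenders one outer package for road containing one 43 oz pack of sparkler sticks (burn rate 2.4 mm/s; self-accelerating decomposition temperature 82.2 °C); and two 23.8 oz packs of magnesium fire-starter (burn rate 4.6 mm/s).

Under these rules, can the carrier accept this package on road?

Burn rate 2.4 mm/s meets the Category FS criterion (Flammable Solid), so the sparkler sticks are Category FS.
Burn rate 4.6 mm/s meets the Category FS criterion (Flammable Solid), so the magnesium fire-starter is Category FS.
Category FS net quantity: (one 43 oz pack = 1221.2 g) + (two 23.8 oz packs = 1351.84 g) = 2573.04 g.
2573.04 g > 2 kg (road limit, Category FS) — over the limit.

No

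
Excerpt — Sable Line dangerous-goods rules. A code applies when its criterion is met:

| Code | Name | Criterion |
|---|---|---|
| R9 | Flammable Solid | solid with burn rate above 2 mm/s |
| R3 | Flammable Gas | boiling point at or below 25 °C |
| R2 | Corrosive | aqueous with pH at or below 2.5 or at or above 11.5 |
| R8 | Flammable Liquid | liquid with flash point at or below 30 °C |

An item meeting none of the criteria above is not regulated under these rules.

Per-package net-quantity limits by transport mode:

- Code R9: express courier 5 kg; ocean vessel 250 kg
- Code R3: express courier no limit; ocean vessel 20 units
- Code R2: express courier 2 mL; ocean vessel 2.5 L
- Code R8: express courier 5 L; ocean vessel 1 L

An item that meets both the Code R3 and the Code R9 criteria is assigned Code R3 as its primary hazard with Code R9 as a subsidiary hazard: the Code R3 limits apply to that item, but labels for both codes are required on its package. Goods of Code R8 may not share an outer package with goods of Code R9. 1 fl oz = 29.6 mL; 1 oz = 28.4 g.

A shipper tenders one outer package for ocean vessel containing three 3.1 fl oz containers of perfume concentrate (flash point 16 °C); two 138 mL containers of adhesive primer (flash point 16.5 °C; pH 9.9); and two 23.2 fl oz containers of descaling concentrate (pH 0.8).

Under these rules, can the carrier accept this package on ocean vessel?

With flash point 16 °C (≤ 30 °C), the perfume concentrate falls in Code R8.
Flash point 16.5 °C meets the Code R8 criterion (Flammable Liquid), so the adhesive primer is Code R8.
pH 0.8 meets the Code R2 criterion (Corrosive), so the descaling concentrate is Code R2.
Total Code R8: (three 3.1 fl oz containers = 275.28 mL) + (two 138 mL containers = 276 mL) = 551.28 mL.
That is within the Code R8 ocean vessel limit of 1 L.
Code R2 quantity: two 23.2 fl oz containers = 1373.44 mL.
That is within the Code R2 ocean vessel limit of 2.5 L.
The segregation rule (Code R8 with Code R9) does not apply to Code R8 with Code R2.
Every hazard code is within its ocean vessel limit and no segregation rule is violated.

Yes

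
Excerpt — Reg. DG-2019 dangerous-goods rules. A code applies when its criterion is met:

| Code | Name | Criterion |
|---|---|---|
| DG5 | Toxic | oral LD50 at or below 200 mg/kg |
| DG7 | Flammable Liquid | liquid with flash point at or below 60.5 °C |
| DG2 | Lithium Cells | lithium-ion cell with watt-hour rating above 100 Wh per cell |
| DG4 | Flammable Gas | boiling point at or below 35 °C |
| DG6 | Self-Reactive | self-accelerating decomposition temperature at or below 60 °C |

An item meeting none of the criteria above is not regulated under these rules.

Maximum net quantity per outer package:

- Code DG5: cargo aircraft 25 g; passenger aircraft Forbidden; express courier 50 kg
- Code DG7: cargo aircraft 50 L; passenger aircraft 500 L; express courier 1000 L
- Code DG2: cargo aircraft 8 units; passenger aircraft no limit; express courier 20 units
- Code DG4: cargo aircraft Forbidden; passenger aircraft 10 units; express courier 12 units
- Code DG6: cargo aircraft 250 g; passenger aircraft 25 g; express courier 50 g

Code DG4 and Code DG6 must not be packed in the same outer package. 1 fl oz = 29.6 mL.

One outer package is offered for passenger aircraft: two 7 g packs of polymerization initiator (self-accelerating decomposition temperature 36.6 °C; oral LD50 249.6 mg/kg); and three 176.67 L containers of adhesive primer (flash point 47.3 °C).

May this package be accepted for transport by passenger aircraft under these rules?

No

With self-accelerating decomposition temperature 36.6 °C (≤ 60 °C), the polymerization initiator falls in Code DG6.
The adhesive primer has flash point 47.3 °C, which is ≤ 60.5 °C, so it is Code DG7 (Flammable Liquid).
Code DG7 quantity: three 176.67 L containers = 530.01 L.
530.01 L exceeds the passenger aircraft limit of 500 L for Code DG7.
Code DG6 quantity: two 7 g packs = 14 g.
That is within the Code DG6 passenger aircraft limit of 25 g.
The segregation rule (Code DG4 with Code DG6) does not apply to Code DG7 with Code DG6.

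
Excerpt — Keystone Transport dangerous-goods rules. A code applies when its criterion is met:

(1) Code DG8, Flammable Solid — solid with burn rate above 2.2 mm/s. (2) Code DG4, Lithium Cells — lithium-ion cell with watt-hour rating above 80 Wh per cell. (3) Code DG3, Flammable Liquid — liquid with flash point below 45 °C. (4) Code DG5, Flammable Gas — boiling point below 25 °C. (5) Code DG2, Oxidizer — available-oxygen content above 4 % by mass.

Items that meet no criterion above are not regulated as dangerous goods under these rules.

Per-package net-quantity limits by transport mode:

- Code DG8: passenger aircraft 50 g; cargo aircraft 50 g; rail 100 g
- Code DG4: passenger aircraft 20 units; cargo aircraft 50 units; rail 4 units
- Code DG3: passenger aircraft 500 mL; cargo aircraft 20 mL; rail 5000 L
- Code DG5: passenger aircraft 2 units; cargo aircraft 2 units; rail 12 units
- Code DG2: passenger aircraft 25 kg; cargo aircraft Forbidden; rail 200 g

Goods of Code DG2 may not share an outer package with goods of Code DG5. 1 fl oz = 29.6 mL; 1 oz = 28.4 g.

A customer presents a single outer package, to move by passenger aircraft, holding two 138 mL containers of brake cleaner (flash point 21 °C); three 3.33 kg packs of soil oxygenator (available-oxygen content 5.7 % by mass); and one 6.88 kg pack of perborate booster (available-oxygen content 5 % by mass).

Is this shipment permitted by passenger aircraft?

The brake cleaner has flash point 21 °C, which is < 45 °C, so it is Code DG3 (Flammable Liquid).
The soil oxygenator has available-oxygen content 5.7 % by mass, which is > 4 % by mass, so it is Code DG2 (Oxidizer).
With available-oxygen content 5 % by mass (> 4 % by mass), the perborate booster falls in Code DG2.
Total Code DG2: (three 3.33 kg packs = 9.99 kg) + 6.88 kg = 16.87 kg.
16.87 kg is within the passenger aircraft limit of 25 kg for Code DG2.
Code DG3 quantity: two 138 mL containers = 276 mL.
276 mL ≤ 500 mL (passenger aircraft limit, Code DG3) — within limit.
The segregation rule (Code DG2 with Code DG5) does not apply to Code DG2 with Code DG3.
Every hazard code is within its passenger aircraft limit and no segregation rule is violated.

Yes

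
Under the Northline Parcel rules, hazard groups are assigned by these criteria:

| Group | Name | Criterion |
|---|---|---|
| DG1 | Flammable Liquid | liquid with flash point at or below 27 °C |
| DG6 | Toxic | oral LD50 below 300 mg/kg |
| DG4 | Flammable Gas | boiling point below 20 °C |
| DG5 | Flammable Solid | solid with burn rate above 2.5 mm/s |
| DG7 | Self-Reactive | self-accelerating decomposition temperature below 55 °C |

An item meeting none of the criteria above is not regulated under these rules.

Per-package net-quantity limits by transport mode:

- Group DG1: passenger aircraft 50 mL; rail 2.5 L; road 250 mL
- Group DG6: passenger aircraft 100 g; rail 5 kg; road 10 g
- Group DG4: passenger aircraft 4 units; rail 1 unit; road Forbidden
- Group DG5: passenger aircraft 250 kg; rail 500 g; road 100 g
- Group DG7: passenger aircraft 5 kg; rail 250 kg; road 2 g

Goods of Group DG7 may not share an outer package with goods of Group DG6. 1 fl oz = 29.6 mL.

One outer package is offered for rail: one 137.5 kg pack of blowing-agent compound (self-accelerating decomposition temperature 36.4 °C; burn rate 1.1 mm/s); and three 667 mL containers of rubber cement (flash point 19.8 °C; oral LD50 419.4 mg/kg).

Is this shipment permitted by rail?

Yes

The blowing-agent compound has self-accelerating decomposition temperature 36.4 °C, which is < 55 °C, so it is Group DG7 (Self-Reactive).
The rubber cement has flash point 19.8 °C, which is ≤ 27 °C, so it is Group DG1 (Flammable Liquid).
Group DG7 quantity: 137.5 kg.
137.5 kg is within the rail limit of 250 kg for Group DG7.
Group DG1 quantity: three 667 mL containers = 2.001 L.
2.001 L is within the rail limit of 2.5 L for Group DG1.
The segregation rule (Group DG7 with Group DG6) does not apply to Group DG7 with Group DG1.
Every hazard group is within its rail limit and no segregation rule is violated.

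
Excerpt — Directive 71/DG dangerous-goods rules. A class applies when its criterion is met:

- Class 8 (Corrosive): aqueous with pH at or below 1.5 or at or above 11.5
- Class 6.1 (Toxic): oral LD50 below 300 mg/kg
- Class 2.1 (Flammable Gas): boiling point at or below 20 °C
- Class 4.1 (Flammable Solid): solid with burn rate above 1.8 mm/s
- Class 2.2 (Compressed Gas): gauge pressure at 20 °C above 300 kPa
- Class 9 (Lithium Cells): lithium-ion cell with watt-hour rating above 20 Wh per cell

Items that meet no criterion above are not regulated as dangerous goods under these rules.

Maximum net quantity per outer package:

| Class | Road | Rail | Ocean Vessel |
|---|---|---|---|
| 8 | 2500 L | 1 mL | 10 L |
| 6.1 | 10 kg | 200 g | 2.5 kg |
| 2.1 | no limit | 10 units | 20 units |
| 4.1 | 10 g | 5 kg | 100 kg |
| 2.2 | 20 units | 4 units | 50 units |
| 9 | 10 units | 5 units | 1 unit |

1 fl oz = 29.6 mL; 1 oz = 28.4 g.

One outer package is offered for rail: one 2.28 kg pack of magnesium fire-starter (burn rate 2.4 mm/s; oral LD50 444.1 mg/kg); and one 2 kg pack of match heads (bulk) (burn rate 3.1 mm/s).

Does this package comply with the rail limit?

With burn rate 2.4 mm/s (> 1.8 mm/s), the magnesium fire-starter falls in Class 4.1.
Burn rate 3.1 mm/s meets the Class 4.1 criterion (Flammable Solid), so the match heads (bulk) are Class 4.1.
Class 4.1 net quantity: 2.28 kg + 2 kg = 4.28 kg.
4.28 kg is within the rail limit of 5 kg for Class 4.1.

Yes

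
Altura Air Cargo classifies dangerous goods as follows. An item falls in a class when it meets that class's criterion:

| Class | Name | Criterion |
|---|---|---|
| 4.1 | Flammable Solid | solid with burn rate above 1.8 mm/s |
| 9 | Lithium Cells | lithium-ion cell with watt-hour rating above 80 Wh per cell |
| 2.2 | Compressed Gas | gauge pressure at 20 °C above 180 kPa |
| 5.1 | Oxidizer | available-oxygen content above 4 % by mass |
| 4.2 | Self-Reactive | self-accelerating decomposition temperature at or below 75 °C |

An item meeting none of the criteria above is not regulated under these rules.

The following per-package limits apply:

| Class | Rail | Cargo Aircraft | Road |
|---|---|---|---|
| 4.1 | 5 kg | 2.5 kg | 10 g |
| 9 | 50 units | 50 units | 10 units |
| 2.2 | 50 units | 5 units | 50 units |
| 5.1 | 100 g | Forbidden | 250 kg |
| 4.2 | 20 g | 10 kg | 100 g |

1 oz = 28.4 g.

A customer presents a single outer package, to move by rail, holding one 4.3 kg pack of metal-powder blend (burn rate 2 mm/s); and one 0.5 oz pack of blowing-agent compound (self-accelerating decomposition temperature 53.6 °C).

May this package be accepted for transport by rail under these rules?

Metal-powder blend: burn rate 2 mm/s > 1.8 mm/s → Class 4.1 (Flammable Solid).
Self-accelerating decomposition temperature 53.6 °C meets the Class 4.2 criterion (Self-Reactive), so the blowing-agent compound is Class 4.2.
Class 4.1 quantity: 4.3 kg.
4.3 kg is within the rail limit of 5 kg for Class 4.1.
Class 4.2 quantity: one 0.5 oz pack = 14.2 g.
14.2 g ≤ 20 g (rail limit, Class 4.2) — within limit.
Every hazard class is within its rail limit and no segregation rule is violated.

Yes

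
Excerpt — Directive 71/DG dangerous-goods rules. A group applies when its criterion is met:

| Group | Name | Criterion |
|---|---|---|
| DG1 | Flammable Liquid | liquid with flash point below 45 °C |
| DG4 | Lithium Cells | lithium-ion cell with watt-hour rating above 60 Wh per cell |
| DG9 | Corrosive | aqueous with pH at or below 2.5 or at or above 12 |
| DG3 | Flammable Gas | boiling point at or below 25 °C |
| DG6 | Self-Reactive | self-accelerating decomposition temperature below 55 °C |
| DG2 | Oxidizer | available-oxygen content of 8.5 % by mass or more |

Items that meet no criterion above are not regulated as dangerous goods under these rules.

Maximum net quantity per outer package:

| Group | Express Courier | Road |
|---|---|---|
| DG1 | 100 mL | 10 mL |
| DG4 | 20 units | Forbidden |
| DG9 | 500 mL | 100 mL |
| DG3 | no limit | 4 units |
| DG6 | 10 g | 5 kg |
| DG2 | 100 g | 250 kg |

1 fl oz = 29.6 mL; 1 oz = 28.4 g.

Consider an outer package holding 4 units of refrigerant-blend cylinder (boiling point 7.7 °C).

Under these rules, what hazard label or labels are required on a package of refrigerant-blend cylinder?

Group DG3

Boiling point 7.7 °C meets the Group DG3 criterion (Flammable Gas), so the refrigerant-blend cylinder is Group DG3.
Only the Group DG3 label is required.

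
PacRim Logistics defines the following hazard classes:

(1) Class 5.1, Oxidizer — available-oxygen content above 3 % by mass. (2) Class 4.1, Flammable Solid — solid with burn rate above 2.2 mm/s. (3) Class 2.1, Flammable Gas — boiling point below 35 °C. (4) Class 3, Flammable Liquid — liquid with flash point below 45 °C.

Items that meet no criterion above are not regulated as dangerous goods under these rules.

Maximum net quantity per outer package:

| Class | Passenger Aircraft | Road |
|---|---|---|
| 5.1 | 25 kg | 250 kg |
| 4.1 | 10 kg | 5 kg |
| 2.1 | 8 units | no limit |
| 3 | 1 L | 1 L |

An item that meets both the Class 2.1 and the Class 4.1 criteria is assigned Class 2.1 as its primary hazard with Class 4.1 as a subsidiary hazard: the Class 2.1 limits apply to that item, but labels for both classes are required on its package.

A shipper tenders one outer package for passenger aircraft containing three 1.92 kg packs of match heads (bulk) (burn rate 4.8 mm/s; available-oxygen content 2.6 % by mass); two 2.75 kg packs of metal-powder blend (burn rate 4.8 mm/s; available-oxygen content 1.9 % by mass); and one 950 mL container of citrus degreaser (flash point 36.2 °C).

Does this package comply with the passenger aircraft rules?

With burn rate 4.8 mm/s (> 2.2 mm/s), the match heads (bulk) fall in Class 4.1.
The metal-powder blend has burn rate 4.8 mm/s, which is > 2.2 mm/s, so it is Class 4.1 (Flammable Solid).
Citrus degreaser: flash point 36.2 °C < 45 °C → Class 3 (Flammable Liquid).
Total Class 4.1: (three 1.92 kg packs = 5.76 kg) + (two 2.75 kg packs = 5.5 kg) = 11.26 kg.
11.26 kg exceeds the passenger aircraft limit of 10 kg for Class 4.1.
Class 3 quantity: 950 mL.
950 mL ≤ 1 L (passenger aircraft limit, Class 3) — within limit.

No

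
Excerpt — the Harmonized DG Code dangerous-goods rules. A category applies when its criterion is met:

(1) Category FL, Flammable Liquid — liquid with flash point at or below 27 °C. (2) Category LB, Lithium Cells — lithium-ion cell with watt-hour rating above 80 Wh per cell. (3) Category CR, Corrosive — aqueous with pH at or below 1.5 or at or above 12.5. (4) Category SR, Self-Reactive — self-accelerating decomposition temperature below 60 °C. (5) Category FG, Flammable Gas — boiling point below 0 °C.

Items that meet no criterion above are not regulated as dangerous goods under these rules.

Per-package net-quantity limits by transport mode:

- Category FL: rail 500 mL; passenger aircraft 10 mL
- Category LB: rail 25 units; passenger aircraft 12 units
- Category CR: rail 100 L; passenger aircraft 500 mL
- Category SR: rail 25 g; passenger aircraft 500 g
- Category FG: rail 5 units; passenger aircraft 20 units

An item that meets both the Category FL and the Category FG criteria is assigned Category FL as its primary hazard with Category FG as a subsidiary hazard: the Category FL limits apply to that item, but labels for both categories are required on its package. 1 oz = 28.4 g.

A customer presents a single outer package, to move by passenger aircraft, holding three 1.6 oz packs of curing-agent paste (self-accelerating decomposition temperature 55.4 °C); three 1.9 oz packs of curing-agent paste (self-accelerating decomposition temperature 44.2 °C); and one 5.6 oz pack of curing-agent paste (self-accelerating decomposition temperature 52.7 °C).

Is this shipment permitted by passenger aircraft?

Self-accelerating decomposition temperature 55.4 °C meets the Category SR criterion (Self-Reactive), so the curing-agent paste is Category SR.
With self-accelerating decomposition temperature 44.2 °C (< 60 °C), the curing-agent paste falls in Category SR.
With self-accelerating decomposition temperature 52.7 °C (< 60 °C), the curing-agent paste falls in Category SR.
Category SR net quantity: (three 1.6 oz packs = 136.32 g) + (three 1.9 oz packs = 161.88 g) + (one 5.6 oz pack = 159.04 g) = 457.24 g.
457.24 g ≤ 500 g (passenger aircraft limit, Category SR) — within limit.

Yes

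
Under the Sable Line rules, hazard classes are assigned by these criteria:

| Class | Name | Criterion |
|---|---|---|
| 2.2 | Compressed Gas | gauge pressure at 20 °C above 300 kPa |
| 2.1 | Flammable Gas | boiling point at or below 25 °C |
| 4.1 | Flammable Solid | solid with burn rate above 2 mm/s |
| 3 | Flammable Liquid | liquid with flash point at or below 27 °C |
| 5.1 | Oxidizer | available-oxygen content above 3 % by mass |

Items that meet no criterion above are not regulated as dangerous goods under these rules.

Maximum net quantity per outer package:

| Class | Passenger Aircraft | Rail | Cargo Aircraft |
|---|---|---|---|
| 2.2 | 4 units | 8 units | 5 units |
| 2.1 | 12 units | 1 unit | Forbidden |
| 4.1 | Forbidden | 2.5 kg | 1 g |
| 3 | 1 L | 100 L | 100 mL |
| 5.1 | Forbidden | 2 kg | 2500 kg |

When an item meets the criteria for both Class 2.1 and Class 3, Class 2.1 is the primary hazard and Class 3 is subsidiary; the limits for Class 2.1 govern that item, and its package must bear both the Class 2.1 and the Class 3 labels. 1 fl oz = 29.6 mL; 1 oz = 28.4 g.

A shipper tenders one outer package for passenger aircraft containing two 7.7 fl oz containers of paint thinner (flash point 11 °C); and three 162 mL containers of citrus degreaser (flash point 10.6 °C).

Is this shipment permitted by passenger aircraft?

The paint thinner has flash point 11 °C, which is ≤ 27 °C, so it is Class 3 (Flammable Liquid).
The citrus degreaser has flash point 10.6 °C, which is ≤ 27 °C, so it is Class 3 (Flammable Liquid).
Total Class 3: (two 7.7 fl oz containers = 455.84 mL) + (three 162 mL containers = 486 mL) = 941.84 mL.
That is within the Class 3 passenger aircraft limit of 1 L.

Yes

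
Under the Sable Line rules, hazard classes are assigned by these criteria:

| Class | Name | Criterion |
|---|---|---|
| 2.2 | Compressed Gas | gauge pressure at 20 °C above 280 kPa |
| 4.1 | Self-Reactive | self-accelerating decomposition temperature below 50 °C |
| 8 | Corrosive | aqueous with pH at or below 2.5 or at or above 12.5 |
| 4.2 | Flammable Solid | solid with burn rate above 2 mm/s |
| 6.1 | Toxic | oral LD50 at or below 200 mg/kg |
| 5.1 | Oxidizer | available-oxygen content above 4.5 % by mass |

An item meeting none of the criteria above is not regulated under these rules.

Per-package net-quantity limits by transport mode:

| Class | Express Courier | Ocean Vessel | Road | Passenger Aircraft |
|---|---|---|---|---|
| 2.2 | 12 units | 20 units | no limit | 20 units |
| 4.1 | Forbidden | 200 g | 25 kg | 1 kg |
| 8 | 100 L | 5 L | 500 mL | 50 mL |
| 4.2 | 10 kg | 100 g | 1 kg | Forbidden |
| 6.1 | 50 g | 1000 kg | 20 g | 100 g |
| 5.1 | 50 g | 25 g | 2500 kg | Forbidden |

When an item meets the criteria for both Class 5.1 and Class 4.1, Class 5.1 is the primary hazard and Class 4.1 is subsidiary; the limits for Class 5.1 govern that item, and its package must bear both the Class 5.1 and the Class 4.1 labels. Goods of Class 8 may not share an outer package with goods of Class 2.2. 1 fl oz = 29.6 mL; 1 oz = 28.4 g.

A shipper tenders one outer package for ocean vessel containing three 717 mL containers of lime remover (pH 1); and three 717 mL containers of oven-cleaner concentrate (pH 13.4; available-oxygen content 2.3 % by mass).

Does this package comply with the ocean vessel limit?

Yes

The lime remover has pH 1, which is ≤ 2.5, so it is Class 8 (Corrosive).
Oven-cleaner concentrate: pH 13.4 ≥ 12.5 → Class 8 (Corrosive).
Total Class 8: (three 717 mL containers = 2.151 L) + (three 717 mL containers = 2.151 L) = 4.302 L.
4.302 L is within the ocean vessel limit of 5 L for Class 8.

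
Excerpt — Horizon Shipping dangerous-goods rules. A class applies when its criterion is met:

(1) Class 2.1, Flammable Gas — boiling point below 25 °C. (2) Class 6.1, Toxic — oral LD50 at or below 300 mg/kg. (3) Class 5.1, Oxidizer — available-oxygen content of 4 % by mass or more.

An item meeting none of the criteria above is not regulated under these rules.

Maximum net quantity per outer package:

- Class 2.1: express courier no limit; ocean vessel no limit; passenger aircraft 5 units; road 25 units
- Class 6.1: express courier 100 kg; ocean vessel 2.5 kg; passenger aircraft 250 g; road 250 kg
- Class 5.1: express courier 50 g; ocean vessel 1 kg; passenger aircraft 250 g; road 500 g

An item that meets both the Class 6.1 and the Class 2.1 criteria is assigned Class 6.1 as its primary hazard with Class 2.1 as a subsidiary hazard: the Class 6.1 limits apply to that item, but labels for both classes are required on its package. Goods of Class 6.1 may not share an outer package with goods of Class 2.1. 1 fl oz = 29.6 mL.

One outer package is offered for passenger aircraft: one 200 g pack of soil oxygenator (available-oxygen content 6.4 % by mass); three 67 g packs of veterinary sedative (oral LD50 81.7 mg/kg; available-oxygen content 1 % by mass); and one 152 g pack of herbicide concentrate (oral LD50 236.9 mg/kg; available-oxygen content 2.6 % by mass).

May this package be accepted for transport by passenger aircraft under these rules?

No

Available-oxygen content 6.4 % by mass meets the Class 5.1 criterion (Oxidizer), so the soil oxygenator is Class 5.1.
With oral LD50 81.7 mg/kg (≤ 300 mg/kg), the veterinary sedative falls in Class 6.1.
The herbicide concentrate has oral LD50 236.9 mg/kg, which is ≤ 300 mg/kg, so it is Class 6.1 (Toxic).
Total Class 6.1: (three 67 g packs = 201 g) + 152 g = 353 g.
353 g exceeds the passenger aircraft limit of 250 g for Class 6.1.
Class 5.1 quantity: 200 g.
That is within the Class 5.1 passenger aircraft limit of 250 g.
The segregation rule (Class 6.1 with Class 2.1) does not apply to Class 6.1 with Class 5.1.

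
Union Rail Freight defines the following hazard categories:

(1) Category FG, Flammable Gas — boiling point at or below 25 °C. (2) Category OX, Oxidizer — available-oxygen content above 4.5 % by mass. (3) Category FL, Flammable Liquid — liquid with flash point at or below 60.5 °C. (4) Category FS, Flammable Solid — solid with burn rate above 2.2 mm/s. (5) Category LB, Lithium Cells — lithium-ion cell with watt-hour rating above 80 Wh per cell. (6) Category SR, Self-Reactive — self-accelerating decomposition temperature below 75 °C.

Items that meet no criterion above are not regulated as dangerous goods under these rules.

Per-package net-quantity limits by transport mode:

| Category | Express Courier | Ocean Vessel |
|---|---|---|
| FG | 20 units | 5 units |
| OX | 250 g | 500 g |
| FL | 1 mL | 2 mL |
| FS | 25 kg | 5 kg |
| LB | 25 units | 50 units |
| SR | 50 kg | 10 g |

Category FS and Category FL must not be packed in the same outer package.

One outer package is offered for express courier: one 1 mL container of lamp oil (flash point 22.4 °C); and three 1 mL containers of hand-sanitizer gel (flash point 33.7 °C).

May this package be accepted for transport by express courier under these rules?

With flash point 22.4 °C (≤ 60.5 °C), the lamp oil falls in Category FL.
The hand-sanitizer gel has flash point 33.7 °C, which is ≤ 60.5 °C, so it is Category FL (Flammable Liquid).
Total Category FL: 1 mL + (three 1 mL containers = 3 mL) = 4 mL.
4 mL exceeds the express courier limit of 1 mL for Category FL.

No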